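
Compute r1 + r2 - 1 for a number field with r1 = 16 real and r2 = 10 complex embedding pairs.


By Dirichlet's unit theorem:
rank = r1 + r2 - 1
= 16 + 10 - 1
= 25

25


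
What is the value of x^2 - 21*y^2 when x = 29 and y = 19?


x^2 - d*y^2
= 29^2 - 21*19^2
= 841 - 7581
= -6740

-6740


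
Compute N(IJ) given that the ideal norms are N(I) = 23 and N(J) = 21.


N(IJ) = N(I) * N(J)
= 23 * 21
= 483

483


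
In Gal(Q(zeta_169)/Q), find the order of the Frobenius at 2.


The Frobenius at p in Gal(Q(zeta_n)/Q) = (Z/nZ)* is the class of p, so its order is ord_169(2), the smallest k >= 1 with 2^k = 1 mod 169.
n = 169 = 13^2, phi(169) = 156; the order divides phi(n).
Divisors of 156: 1, 2, 3, 4, 6, 12, 13, 26, 39, 52, 78, 156
Repeated squaring mod 169: 2^1 = 2, 2^2 = 4, 2^4 = 16, 2^8 = 87, 2^16 = 133, 2^32 = 113, 2^64 = 94, 2^128 = 48
Test divisors in increasing order:
  k=1: 2^1 = 2 mod 169
  k=2: 2^2 = 4 mod 169
  k=3: 2^3 = 4 * 2 = 8 mod 169
  k=4: 2^4 = 16 mod 169
  k=6: 2^6 = 16 * 4 = 64 mod 169
  k=12: 2^12 = 87 * 16 = 40 mod 169
  k=13: 2^13 = 87 * 16 * 2 = 80 mod 169
  k=26: 2^26 = 133 * 87 * 4 = 147 mod 169
  k=39: 2^39 = 113 * 16 * 4 * 2 = 99 mod 169
  k=52: 2^52 = 113 * 133 * 16 = 146 mod 169
  k=78: 2^78 = 94 * 87 * 16 * 4 = 168 mod 169
  k=156: 2^156 = 48 * 133 * 87 * 16 = 1 mod 169  <- first divisor giving 1
Order = 156

156


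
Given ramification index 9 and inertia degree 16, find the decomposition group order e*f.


|D_P| = e * f
= 9 * 16
= 144

144


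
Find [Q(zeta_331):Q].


The degree equals Euler's totient phi(331).
331 = 331
phi(331) = 330

330


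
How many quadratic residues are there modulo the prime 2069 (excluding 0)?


For prime p, the number of non-zero quadratic residues is (p-1)/2.
= (2069-1)/2
= 1034

1034


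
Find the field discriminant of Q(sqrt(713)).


For K = Q(sqrt(d)) with d squarefree: disc(K) = d if d = 1 mod 4, and disc(K) = 4d if d = 2 or 3 mod 4.
Here d = 713, and d mod 4 = 1.
d = 1 mod 4 (O_K = Z[(1+sqrt(d))/2]), so disc(K) = d = 713

713


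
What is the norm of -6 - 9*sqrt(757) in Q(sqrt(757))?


N(a + b*sqrt(d)) = a^2 - d*b^2
= (-6)^2 - (757)*(-9)^2
= 36 - 61317
= -61281

-61281


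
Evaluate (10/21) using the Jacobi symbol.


Compute (10/21) via quadratic reciprocity:
  pull out 2: (2/21) = -1  (since 21 mod 8 = 5)
  reciprocity: (5/21) -> +(21/5)
  reduce: (1/5)
  (1/5) = 1
Product of signs = -1

-1


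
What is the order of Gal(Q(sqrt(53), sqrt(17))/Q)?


The 2 square roots of distinct primes are multiplicatively independent over Q,
so [K:Q] = 2^2 and Gal(K/Q) is isomorphic to (Z/2Z)^2.
|Gal| = 2^2 = 4

4


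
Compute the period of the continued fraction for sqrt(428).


Run the CF algorithm for sqrt(428).
a_0 = floor(sqrt(428)) = 20; set m_0=0, q_0=1.
Recurrence: m' = q*a - m,  q' = (d - m'^2)/q,  a' = floor((a_0 + m')/q').
  step 1: m=20, q=28, a=1
  step 2: m=8, q=13, a=2
  step 3: m=18, q=8, a=4
  step 4: m=14, q=29, a=1
  step 5: m=15, q=7, a=5
  step 6: m=20, q=4, a=10
  step 7: m=20, q=7, a=5
  step 8: m=15, q=29, a=1
  step 9: m=14, q=8, a=4
  step 10: m=18, q=13, a=2
  step 11: m=8, q=28, a=1
  step 12: m=20, q=1, a=40
a_12 = 2*a_0 = 40, so the period closes here.
sqrt(428) = [20; 1, 2, 4, 1, 5, 10, 5, 1, 4, 2, 1, 40]
Period length = 12

12


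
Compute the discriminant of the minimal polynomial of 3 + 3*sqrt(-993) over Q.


The element 3 + 3*sqrt(-993) has minimal polynomial:
x^2 - 6*x + 8946
Discriminant = (-6)^2 - 4*(8946)
= 36 - 35784
= -35748

-35748


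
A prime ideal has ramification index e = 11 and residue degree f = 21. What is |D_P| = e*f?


|D_P| = e * f
= 11 * 21
= 231

231


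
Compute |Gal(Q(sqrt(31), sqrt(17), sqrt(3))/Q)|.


The 3 square roots of distinct primes are multiplicatively independent over Q,
so [K:Q] = 2^3 and Gal(K/Q) is isomorphic to (Z/2Z)^3.
|Gal| = 2^3 = 8

8


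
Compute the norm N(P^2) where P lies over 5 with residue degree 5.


N(P^a) = p^(a*f)
= 5^(2*5)
= 5^10
= 9765625

9765625


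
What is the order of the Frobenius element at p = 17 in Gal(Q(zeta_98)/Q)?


The Frobenius at p in Gal(Q(zeta_n)/Q) = (Z/nZ)* is the class of p, so its order is ord_98(17), the smallest k >= 1 with 17^k = 1 mod 98.
n = 98 = 2 * 7^2, phi(98) = 42; the order divides phi(n).
Divisors of 42: 1, 2, 3, 6, 7, 14, 21, 42
Repeated squaring mod 98: 17^1 = 17, 17^2 = 93, 17^4 = 25, 17^8 = 37, 17^16 = 95, 17^32 = 9
Test divisors in increasing order:
  k=1: 17^1 = 17 mod 98
  k=2: 17^2 = 93 mod 98
  k=3: 17^3 = 93 * 17 = 13 mod 98
  k=6: 17^6 = 25 * 93 = 71 mod 98
  k=7: 17^7 = 25 * 93 * 17 = 31 mod 98
  k=14: 17^14 = 37 * 25 * 93 = 79 mod 98
  k=21: 17^21 = 95 * 25 * 17 = 97 mod 98
  k=42: 17^42 = 9 * 37 * 93 = 1 mod 98  <- first divisor giving 1
Order = 42

42


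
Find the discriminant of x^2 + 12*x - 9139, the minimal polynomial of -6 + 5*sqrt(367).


The element -6 + 5*sqrt(367) has minimal polynomial:
x^2 + 12*x - 9139
Discriminant = (12)^2 - 4*(-9139)
= 144 + 36556
= 36700

36700


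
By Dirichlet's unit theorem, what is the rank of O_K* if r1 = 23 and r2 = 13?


By Dirichlet's unit theorem:
rank = r1 + r2 - 1
= 23 + 13 - 1
= 35

35


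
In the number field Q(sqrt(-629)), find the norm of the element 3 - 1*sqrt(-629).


N(a + b*sqrt(d)) = a^2 - d*b^2
= (3)^2 - (-629)*(-1)^2
= 9 + 629
= 638

638


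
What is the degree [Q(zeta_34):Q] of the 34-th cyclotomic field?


The degree equals Euler's totient phi(34).
34 = 2 * 17
phi(34) = 16

16


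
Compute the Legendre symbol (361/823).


p = 823 is prime, so compute (361/823) with the reciprocity algorithm (Jacobi-symbol steps: pull out 2s via (2/n), flip via reciprocity, reduce):
  reciprocity: (361/823) -> +(823/361)
  reduce: (101/361)
  reciprocity: (101/361) -> +(361/101)
  reduce: (58/101)
  pull out 2: (2/101) = -1  (since 101 mod 8 = 5)
  reciprocity: (29/101) -> +(101/29)
  reduce: (14/29)
  pull out 2: (2/29) = -1  (since 29 mod 8 = 5)
  reciprocity: (7/29) -> +(29/7)
  reduce: (1/7)
  (1/7) = 1
Product of signs = 1
(361/823) = 1

1


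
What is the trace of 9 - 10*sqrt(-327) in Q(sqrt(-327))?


Tr(a + b*sqrt(d)) = (a + b*sqrt(d)) + (a - b*sqrt(d)) = 2a
= 2 * (9)
= 18

18


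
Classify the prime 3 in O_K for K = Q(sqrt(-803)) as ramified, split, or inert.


K = Q(sqrt(-803)). Since d mod 4 = 1, disc(K) = -803.
Check p | disc: -803 mod 3 = 1.
p does not divide disc. Compute Legendre symbol (d/p):
1^((3-1)/2) mod 3 = 1
(d/p) = 1, so p splits: (p) = P*P' with e=1, f=1, g=2.
Therefore p is split.

split


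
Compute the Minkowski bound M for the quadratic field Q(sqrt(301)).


d = 301, d mod 4 = 1, so disc(K) = d = 301; |disc(K)| = 301
Real quadratic field, so n = 2, s = r2 = 0, r1 = 2
M = (n!/n^n) * (4/pi)^s * sqrt(|disc(K)|) = (2!/2^2) * (4/pi)^0 * sqrt(301)
= 0.5 * 1.000000 * 17.349352
= 8.6747

8.6747


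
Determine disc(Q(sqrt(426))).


For K = Q(sqrt(d)) with d squarefree: disc(K) = d if d = 1 mod 4, and disc(K) = 4d if d = 2 or 3 mod 4.
Here d = 426, and d mod 4 = 2.
d = 2 mod 4, not 1 (O_K = Z[sqrt(d)]), so disc(K) = 4d = 4 * (426) = 1704

1704


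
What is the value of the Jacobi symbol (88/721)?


Compute (88/721) via quadratic reciprocity:
  pull out 2: (2/721) = +1  (since 721 mod 8 = 1)
  pull out 2: (2/721) = +1  (since 721 mod 8 = 1)
  pull out 2: (2/721) = +1  (since 721 mod 8 = 1)
  reciprocity: (11/721) -> +(721/11)
  reduce: (6/11)
  pull out 2: (2/11) = -1  (since 11 mod 8 = 3)
  reciprocity: (3/11) -> -(11/3)
  reduce: (2/3)
  pull out 2: (2/3) = -1  (since 3 mod 8 = 3)
  (1/3) = 1
Product of signs = -1

-1


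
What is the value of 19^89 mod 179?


p = 179 is prime and the exponent is (p-1)/2 = 89, so by Euler's criterion 19^89 = (19/179) = +1 or -1 mod 179.
Compute by square-and-multiply:
  89 = 64 + 16 + 8 + 1 (binary 1011001)
  Repeated squaring mod 179: 19^1 = 19, 19^2 = 3, 19^4 = 9, 19^8 = 81, 19^16 = 117, 19^32 = 85, 19^64 = 65
  19^89 = 19^64 * 19^16 * 19^8 * 19^1 = 65 * 117 * 81 * 19 mod 179
    65 * 117 = 7605 = 87 mod 179
    87 * 81 = 7047 = 66 mod 179
    66 * 19 = 1254 = 1 mod 179
  19^89 = 1 mod 179
Result 1: 19 is a quadratic residue mod 179.
19^89 mod 179 = 1

1


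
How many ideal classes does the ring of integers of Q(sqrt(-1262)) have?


K = Q(sqrt(-1262)). d mod 4 = 2, so D = disc(K) = 4d = -5048
h(K) equals the number of primitive reduced positive-definite forms (a, b, c) = a*x^2 + b*x*y + c*y^2 with b^2 - 4ac = D,
where reduced means |b| <= a <= c, with b >= 0 whenever |b| = a or a = c, and primitive means gcd(a, b, c) = 1.
Reduced forces 3a^2 <= |D| = 5048, so 1 <= a <= 41; b must have the parity of D, and c = (b^2 - D)/(4a) must be an integer >= a.
Enumerate a = 1..41, b in [-a, a]:
  a=1: (1, 0, 1262)  [1]
  a=2: (2, 0, 631)  [1]
  a=3: (3, -2, 421), (3, 2, 421)  [2]
  a=4..5: none
  a=6: (6, -4, 211), (6, 4, 211)  [2]
  a=7..8: none
  a=9: (9, -8, 142), (9, 8, 142)  [2]
  a=10: none
  a=11: (11, -10, 117), (11, 10, 117)  [2]
  a=12: none
  a=13: (13, -10, 99), (13, 10, 99)  [2]
  a=14..16: none
  a=17: (17, -16, 78), (17, 16, 78)  [2]
  a=18: (18, -8, 71), (18, 8, 71)  [2]
  a=19: (19, -14, 69), (19, 14, 69)  [2]
  a=20..21: none
  a=22: (22, -12, 59), (22, 12, 59)  [2]
  a=23: (23, -14, 57), (23, 14, 57)  [2]
  a=24..25: none
  a=26: (26, -16, 51), (26, 16, 51)  [2]
  a=27: (27, -26, 53), (27, 26, 53)  [2]
  a=28..30: none
  a=31: (31, -6, 41), (31, 6, 41)  [2]
  a=32: none
  a=33: (33, -32, 46), (33, -10, 39), (33, 10, 39), (33, 32, 46)  [4]
  a=34: (34, -16, 39), (34, 16, 39)  [2]
  a=35..36: none
  a=37: (37, -24, 38), (37, 24, 38)  [2]
  a=38..41: none
Total reduced forms: 1 + 1 + 2 + 2 + 2 + 2 + 2 + 2 + 2 + 2 + 2 + 2 + 2 + 2 + 2 + 4 + 2 + 2 = 36
h = 36

36


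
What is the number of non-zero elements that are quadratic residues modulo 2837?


For prime p, the number of non-zero quadratic residues is (p-1)/2.
= (2837-1)/2
= 1418

1418


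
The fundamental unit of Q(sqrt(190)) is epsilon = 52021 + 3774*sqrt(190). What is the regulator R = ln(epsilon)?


epsilon = 52021 + 3774*sqrt(190)
= 104042.0000
R = ln(104042.0000)
= 11.5525

11.5525


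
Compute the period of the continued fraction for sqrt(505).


Run the CF algorithm for sqrt(505).
a_0 = floor(sqrt(505)) = 22; set m_0=0, q_0=1.
Recurrence: m' = q*a - m,  q' = (d - m'^2)/q,  a' = floor((a_0 + m')/q').
  step 1: m=22, q=21, a=2
  step 2: m=20, q=5, a=8
  step 3: m=20, q=21, a=2
  step 4: m=22, q=1, a=44
a_4 = 2*a_0 = 44, so the period closes here.
sqrt(505) = [22; 2, 8, 2, 44]
Period length = 4

4


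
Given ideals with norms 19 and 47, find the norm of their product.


N(IJ) = N(I) * N(J)
= 19 * 47
= 893

893


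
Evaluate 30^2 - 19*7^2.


x^2 - d*y^2
= 30^2 - 19*7^2
= 900 - 931
= -31

-31


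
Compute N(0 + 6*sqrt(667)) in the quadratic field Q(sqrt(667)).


N(a + b*sqrt(d)) = a^2 - d*b^2
= (0)^2 - (667)*(6)^2
= 0 - 24012
= -24012

-24012


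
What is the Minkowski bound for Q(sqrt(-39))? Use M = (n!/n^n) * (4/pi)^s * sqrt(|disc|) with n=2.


d = -39, d mod 4 = 1, so disc(K) = d = -39; |disc(K)| = 39
Imaginary quadratic field, so n = 2, s = r2 = 1, r1 = 0
M = (n!/n^n) * (4/pi)^s * sqrt(|disc(K)|) = (2!/2^2) * (4/pi)^1 * sqrt(39)
= 0.5 * 1.273240 * 6.244998
= 3.9757

3.9757


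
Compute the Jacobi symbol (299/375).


Compute (299/375) via quadratic reciprocity:
  reciprocity: (299/375) -> -(375/299)
  reduce: (76/299)
  pull out 2: (2/299) = -1  (since 299 mod 8 = 3)
  pull out 2: (2/299) = -1  (since 299 mod 8 = 3)
  reciprocity: (19/299) -> -(299/19)
  reduce: (14/19)
  pull out 2: (2/19) = -1  (since 19 mod 8 = 3)
  reciprocity: (7/19) -> -(19/7)
  reduce: (5/7)
  reciprocity: (5/7) -> +(7/5)
  reduce: (2/5)
  pull out 2: (2/5) = -1  (since 5 mod 8 = 5)
  (1/5) = 1
Product of signs = -1

-1


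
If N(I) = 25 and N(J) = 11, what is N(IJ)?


N(IJ) = N(I) * N(J)
= 25 * 11
= 275

275


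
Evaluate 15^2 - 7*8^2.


x^2 - d*y^2
= 15^2 - 7*8^2
= 225 - 448
= -223

-223


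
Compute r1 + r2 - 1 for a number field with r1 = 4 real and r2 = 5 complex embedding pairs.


By Dirichlet's unit theorem:
rank = r1 + r2 - 1
= 4 + 5 - 1
= 8

8


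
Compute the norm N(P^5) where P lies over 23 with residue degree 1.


N(P^a) = p^(a*f)
= 23^(5*1)
= 23^5
= 6436343

6436343


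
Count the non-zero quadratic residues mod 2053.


For prime p, the number of non-zero quadratic residues is (p-1)/2.
= (2053-1)/2
= 1026

1026


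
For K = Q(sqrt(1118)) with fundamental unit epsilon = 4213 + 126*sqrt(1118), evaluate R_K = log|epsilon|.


epsilon = 4213 + 126*sqrt(1118)
= 8425.9999
R = ln(8425.9999)
= 9.0391

9.0391


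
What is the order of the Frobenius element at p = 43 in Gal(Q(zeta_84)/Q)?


The Frobenius at p in Gal(Q(zeta_n)/Q) = (Z/nZ)* is the class of p, so its order is ord_84(43), the smallest k >= 1 with 43^k = 1 mod 84.
n = 84 = 2^2 * 3 * 7, phi(84) = 24; the order divides phi(n).
Divisors of 24: 1, 2, 3, 4, 6, 8, 12, 24
Repeated squaring mod 84: 43^1 = 43, 43^2 = 1, 43^4 = 1, 43^8 = 1, 43^16 = 1
Test divisors in increasing order:
  k=1: 43^1 = 43 mod 84
  k=2: 43^2 = 1 mod 84  <- first divisor giving 1
Order = 2

2


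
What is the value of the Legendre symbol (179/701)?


p = 701 is prime, so compute (179/701) with the reciprocity algorithm (Jacobi-symbol steps: pull out 2s via (2/n), flip via reciprocity, reduce):
  reciprocity: (179/701) -> +(701/179)
  reduce: (164/179)
  pull out 2: (2/179) = -1  (since 179 mod 8 = 3)
  pull out 2: (2/179) = -1  (since 179 mod 8 = 3)
  reciprocity: (41/179) -> +(179/41)
  reduce: (15/41)
  reciprocity: (15/41) -> +(41/15)
  reduce: (11/15)
  reciprocity: (11/15) -> -(15/11)
  reduce: (4/11)
  pull out 2: (2/11) = -1  (since 11 mod 8 = 3)
  pull out 2: (2/11) = -1  (since 11 mod 8 = 3)
  (1/11) = 1
Product of signs = -1
(179/701) = -1

-1


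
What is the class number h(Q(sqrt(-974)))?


K = Q(sqrt(-974)). d mod 4 = 2, so D = disc(K) = 4d = -3896
h(K) equals the number of primitive reduced positive-definite forms (a, b, c) = a*x^2 + b*x*y + c*y^2 with b^2 - 4ac = D,
where reduced means |b| <= a <= c, with b >= 0 whenever |b| = a or a = c, and primitive means gcd(a, b, c) = 1.
Reduced forces 3a^2 <= |D| = 3896, so 1 <= a <= 36; b must have the parity of D, and c = (b^2 - D)/(4a) must be an integer >= a.
Enumerate a = 1..36, b in [-a, a]:
  a=1: (1, 0, 974)  [1]
  a=2: (2, 0, 487)  [1]
  a=3: (3, -2, 325), (3, 2, 325)  [2]
  a=4: none
  a=5: (5, -2, 195), (5, 2, 195)  [2]
  a=6: (6, -4, 163), (6, 4, 163)  [2]
  a=7..8: none
  a=9: (9, -8, 110), (9, 8, 110)  [2]
  a=10: (10, -8, 99), (10, 8, 99)  [2]
  a=11: (11, -8, 90), (11, 8, 90)  [2]
  a=12: none
  a=13: (13, -2, 75), (13, 2, 75)  [2]
  a=14: none
  a=15: (15, -8, 66), (15, -2, 65), (15, 2, 65), (15, 8, 66)  [4]
  a=16..17: none
  a=18: (18, -8, 55), (18, 8, 55)  [2]
  a=19..21: none
  a=22: (22, -8, 45), (22, 8, 45)  [2]
  a=23..24: none
  a=25: (25, -2, 39), (25, 2, 39)  [2]
  a=26: (26, -24, 43), (26, 24, 43)  [2]
  a=27: (27, -10, 37), (27, 10, 37)  [2]
  a=28..29: none
  a=30: (30, -28, 39), (30, -8, 33), (30, 8, 33), (30, 28, 39)  [4]
  a=31: (31, -14, 33), (31, 14, 33)  [2]
  a=32..36: none
Total reduced forms: 1 + 1 + 2 + 2 + 2 + 2 + 2 + 2 + 2 + 4 + 2 + 2 + 2 + 2 + 2 + 4 + 2 = 36
h = 36

36


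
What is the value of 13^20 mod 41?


p = 41 is prime and the exponent is (p-1)/2 = 20, so by Euler's criterion 13^20 = (13/41) = +1 or -1 mod 41.
Compute by square-and-multiply:
  20 = 16 + 4 (binary 10100)
  Repeated squaring mod 41: 13^1 = 13, 13^2 = 5, 13^4 = 25, 13^8 = 10, 13^16 = 18
  13^20 = 13^16 * 13^4 = 18 * 25 mod 41
    18 * 25 = 450 = 40 mod 41
  13^20 = 40 mod 41
Result 40 = p - 1 = -1 mod 41: 13 is a quadratic non-residue mod 41. As a residue in [0, p-1] the value is 40.
13^20 mod 41 = 40

40


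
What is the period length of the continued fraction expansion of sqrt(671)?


Run the CF algorithm for sqrt(671).
a_0 = floor(sqrt(671)) = 25; set m_0=0, q_0=1.
Recurrence: m' = q*a - m,  q' = (d - m'^2)/q,  a' = floor((a_0 + m')/q').
  step 1: m=25, q=46, a=1
  step 2: m=21, q=5, a=9
  step 3: m=24, q=19, a=2
  step 4: m=14, q=25, a=1
  step 5: m=11, q=22, a=1
  step 6: m=11, q=25, a=1
  step 7: m=14, q=19, a=2
  step 8: m=24, q=5, a=9
  step 9: m=21, q=46, a=1
  step 10: m=25, q=1, a=50
a_10 = 2*a_0 = 50, so the period closes here.
sqrt(671) = [25; 1, 9, 2, 1, 1, 1, 2, 9, 1, 50]
Period length = 10

10


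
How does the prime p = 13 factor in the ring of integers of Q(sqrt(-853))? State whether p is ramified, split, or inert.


K = Q(sqrt(-853)). Since d mod 4 = 3, disc(K) = -3412.
Check p | disc: -3412 mod 13 = 7.
p does not divide disc. Compute Legendre symbol (d/p):
5^((13-1)/2) mod 13 = -1
(d/p) = -1, so p is inert: (p) stays prime with e=1, f=2, g=1.
Therefore p is inert.

inert


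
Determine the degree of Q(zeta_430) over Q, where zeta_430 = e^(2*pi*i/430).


The degree equals Euler's totient phi(430).
430 = 2 * 5 * 43
phi(430) = 168

168


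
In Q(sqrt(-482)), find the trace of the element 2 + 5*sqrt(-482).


Tr(a + b*sqrt(d)) = (a + b*sqrt(d)) + (a - b*sqrt(d)) = 2a
= 2 * (2)
= 4

4


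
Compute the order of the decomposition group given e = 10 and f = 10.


|D_P| = e * f
= 10 * 10
= 100

100


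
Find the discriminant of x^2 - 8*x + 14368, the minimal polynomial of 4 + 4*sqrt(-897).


The element 4 + 4*sqrt(-897) has minimal polynomial:
x^2 - 8*x + 14368
Discriminant = (-8)^2 - 4*(14368)
= 64 - 57472
= -57408

-57408


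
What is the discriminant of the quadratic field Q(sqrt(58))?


For K = Q(sqrt(d)) with d squarefree: disc(K) = d if d = 1 mod 4, and disc(K) = 4d if d = 2 or 3 mod 4.
Here d = 58, and d mod 4 = 2.
d = 2 mod 4, not 1 (O_K = Z[sqrt(d)]), so disc(K) = 4d = 4 * (58) = 232

232


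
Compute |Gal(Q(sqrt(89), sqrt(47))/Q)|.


The 2 square roots of distinct primes are multiplicatively independent over Q,
so [K:Q] = 2^2 and Gal(K/Q) is isomorphic to (Z/2Z)^2.
|Gal| = 2^2 = 4

4


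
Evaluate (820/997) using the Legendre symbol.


p = 997 is prime, so compute (820/997) with the reciprocity algorithm (Jacobi-symbol steps: pull out 2s via (2/n), flip via reciprocity, reduce):
  pull out 2: (2/997) = -1  (since 997 mod 8 = 5)
  pull out 2: (2/997) = -1  (since 997 mod 8 = 5)
  reciprocity: (205/997) -> +(997/205)
  reduce: (177/205)
  reciprocity: (177/205) -> +(205/177)
  reduce: (28/177)
  pull out 2: (2/177) = +1  (since 177 mod 8 = 1)
  pull out 2: (2/177) = +1  (since 177 mod 8 = 1)
  reciprocity: (7/177) -> +(177/7)
  reduce: (2/7)
  pull out 2: (2/7) = +1  (since 7 mod 8 = 7)
  (1/7) = 1
Product of signs = 1
(820/997) = 1

1


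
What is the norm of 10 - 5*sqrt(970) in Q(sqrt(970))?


N(a + b*sqrt(d)) = a^2 - d*b^2
= (10)^2 - (970)*(-5)^2
= 100 - 24250
= -24150

-24150


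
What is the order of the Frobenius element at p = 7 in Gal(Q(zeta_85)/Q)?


The Frobenius at p in Gal(Q(zeta_n)/Q) = (Z/nZ)* is the class of p, so its order is ord_85(7), the smallest k >= 1 with 7^k = 1 mod 85.
n = 85 = 5 * 17, phi(85) = 64; the order divides phi(n).
Divisors of 64: 1, 2, 4, 8, 16, 32, 64
Repeated squaring mod 85: 7^1 = 7, 7^2 = 49, 7^4 = 21, 7^8 = 16, 7^16 = 1, 7^32 = 1, 7^64 = 1
Test divisors in increasing order:
  k=1: 7^1 = 7 mod 85
  k=2: 7^2 = 49 mod 85
  k=4: 7^4 = 21 mod 85
  k=8: 7^8 = 16 mod 85
  k=16: 7^16 = 1 mod 85  <- first divisor giving 1
Order = 16

16


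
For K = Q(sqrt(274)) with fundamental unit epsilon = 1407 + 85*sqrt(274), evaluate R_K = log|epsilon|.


epsilon = 1407 + 85*sqrt(274)
= 2814.0004
R = ln(2814.0004)
= 7.9424

7.9424


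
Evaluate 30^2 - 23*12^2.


x^2 - d*y^2
= 30^2 - 23*12^2
= 900 - 3312
= -2412

-2412


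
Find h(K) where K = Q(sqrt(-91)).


K = Q(sqrt(-91)). d mod 4 = 1, so D = disc(K) = d = -91
h(K) equals the number of primitive reduced positive-definite forms (a, b, c) = a*x^2 + b*x*y + c*y^2 with b^2 - 4ac = D,
where reduced means |b| <= a <= c, with b >= 0 whenever |b| = a or a = c, and primitive means gcd(a, b, c) = 1.
Reduced forces 3a^2 <= |D| = 91, so 1 <= a <= 5; b must have the parity of D, and c = (b^2 - D)/(4a) must be an integer >= a.
Enumerate a = 1..5, b in [-a, a]:
  a=1: (1, 1, 23)  [1]
  a=2..4: none
  a=5: (5, 3, 5)  [1]
Total reduced forms: 1 + 1 = 2
h = 2

2


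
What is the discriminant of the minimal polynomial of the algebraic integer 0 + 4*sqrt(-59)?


The element 0 + 4*sqrt(-59) has minimal polynomial:
x^2 + 0*x + 944
Discriminant = (0)^2 - 4*(944)
= 0 - 3776
= -3776

-3776


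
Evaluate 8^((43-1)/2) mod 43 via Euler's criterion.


p = 43 is prime and the exponent is (p-1)/2 = 21, so by Euler's criterion 8^21 = (8/43) = +1 or -1 mod 43.
Compute by square-and-multiply:
  21 = 16 + 4 + 1 (binary 10101)
  Repeated squaring mod 43: 8^1 = 8, 8^2 = 21, 8^4 = 11, 8^8 = 35, 8^16 = 21
  8^21 = 8^16 * 8^4 * 8^1 = 21 * 11 * 8 mod 43
    21 * 11 = 231 = 16 mod 43
    16 * 8 = 128 = 42 mod 43
  8^21 = 42 mod 43
Result 42 = p - 1 = -1 mod 43: 8 is a quadratic non-residue mod 43. As a residue in [0, p-1] the value is 42.
8^21 mod 43 = 42

42


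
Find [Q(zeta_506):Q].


The degree equals Euler's totient phi(506).
506 = 2 * 11 * 23
phi(506) = 220

220


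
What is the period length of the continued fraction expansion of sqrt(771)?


Run the CF algorithm for sqrt(771).
a_0 = floor(sqrt(771)) = 27; set m_0=0, q_0=1.
Recurrence: m' = q*a - m,  q' = (d - m'^2)/q,  a' = floor((a_0 + m')/q').
  step 1: m=27, q=42, a=1
  step 2: m=15, q=13, a=3
  step 3: m=24, q=15, a=3
  step 4: m=21, q=22, a=2
  step 5: m=23, q=11, a=4
  step 6: m=21, q=30, a=1
  step 7: m=9, q=23, a=1
  step 8: m=14, q=25, a=1
  step 9: m=11, q=26, a=1
  step 10: m=15, q=21, a=2
  step 11: m=27, q=2, a=27
  step 12: m=27, q=21, a=2
  step 13: m=15, q=26, a=1
  step 14: m=11, q=25, a=1
  step 15: m=14, q=23, a=1
  step 16: m=9, q=30, a=1
  step 17: m=21, q=11, a=4
  step 18: m=23, q=22, a=2
  step 19: m=21, q=15, a=3
  step 20: m=24, q=13, a=3
  step 21: m=15, q=42, a=1
  step 22: m=27, q=1, a=54
a_22 = 2*a_0 = 54, so the period closes here.
sqrt(771) = [27; 1, 3, 3, 2, 4, 1, 1, 1, 1, 2, 27, 2, 1, 1, 1, 1, 4, 2, 3, 3, 1, 54]
Period length = 22

22


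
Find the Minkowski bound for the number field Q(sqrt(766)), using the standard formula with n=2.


d = 766, d mod 4 = 2, so disc(K) = 4d = 3064; |disc(K)| = 3064
Real quadratic field, so n = 2, s = r2 = 0, r1 = 2
M = (n!/n^n) * (4/pi)^s * sqrt(|disc(K)|) = (2!/2^2) * (4/pi)^0 * sqrt(3064)
= 0.5 * 1.000000 * 55.353410
= 27.6767

27.6767


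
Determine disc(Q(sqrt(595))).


For K = Q(sqrt(d)) with d squarefree: disc(K) = d if d = 1 mod 4, and disc(K) = 4d if d = 2 or 3 mod 4.
Here d = 595, and d mod 4 = 3.
d = 3 mod 4, not 1 (O_K = Z[sqrt(d)]), so disc(K) = 4d = 4 * (595) = 2380

2380


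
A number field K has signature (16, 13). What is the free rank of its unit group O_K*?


By Dirichlet's unit theorem:
rank = r1 + r2 - 1
= 16 + 13 - 1
= 28

28


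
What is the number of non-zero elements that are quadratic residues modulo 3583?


For prime p, the number of non-zero quadratic residues is (p-1)/2.
= (3583-1)/2
= 1791

1791


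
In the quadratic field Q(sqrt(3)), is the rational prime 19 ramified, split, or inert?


K = Q(sqrt(3)). Since d mod 4 = 3, disc(K) = 12.
Check p | disc: 12 mod 19 = 12.
p does not divide disc. Compute Legendre symbol (d/p):
3^((19-1)/2) mod 19 = -1
(d/p) = -1, so p is inert: (p) stays prime with e=1, f=2, g=1.
Therefore p is inert.

inert


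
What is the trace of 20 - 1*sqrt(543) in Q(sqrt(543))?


Tr(a + b*sqrt(d)) = (a + b*sqrt(d)) + (a - b*sqrt(d)) = 2a
= 2 * (20)
= 40

40


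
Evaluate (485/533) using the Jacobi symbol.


Compute (485/533) via quadratic reciprocity:
  reciprocity: (485/533) -> +(533/485)
  reduce: (48/485)
  pull out 2: (2/485) = -1  (since 485 mod 8 = 5)
  pull out 2: (2/485) = -1  (since 485 mod 8 = 5)
  pull out 2: (2/485) = -1  (since 485 mod 8 = 5)
  pull out 2: (2/485) = -1  (since 485 mod 8 = 5)
  reciprocity: (3/485) -> +(485/3)
  reduce: (2/3)
  pull out 2: (2/3) = -1  (since 3 mod 8 = 3)
  (1/3) = 1
Product of signs = -1

-1


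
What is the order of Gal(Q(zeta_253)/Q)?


|Gal(Q(zeta_253)/Q)| = phi(253)
= 220

220


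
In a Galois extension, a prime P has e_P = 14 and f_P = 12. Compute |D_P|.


|D_P| = e * f
= 14 * 12
= 168

168


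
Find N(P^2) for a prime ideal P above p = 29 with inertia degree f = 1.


N(P^a) = p^(a*f)
= 29^(2*1)
= 29^2
= 841

841


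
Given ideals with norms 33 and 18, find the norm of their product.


N(IJ) = N(I) * N(J)
= 33 * 18
= 594

594


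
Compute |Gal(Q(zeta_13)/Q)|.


|Gal(Q(zeta_13)/Q)| = phi(13)
= 12

12


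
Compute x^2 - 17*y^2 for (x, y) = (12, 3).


x^2 - d*y^2
= 12^2 - 17*3^2
= 144 - 153
= -9

-9


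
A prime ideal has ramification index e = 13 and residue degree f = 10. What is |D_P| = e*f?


|D_P| = e * f
= 13 * 10
= 130

130


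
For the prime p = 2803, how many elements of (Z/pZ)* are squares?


For prime p, the number of non-zero quadratic residues is (p-1)/2.
= (2803-1)/2
= 1401

1401


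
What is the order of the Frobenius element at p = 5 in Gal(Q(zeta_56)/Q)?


The Frobenius at p in Gal(Q(zeta_n)/Q) = (Z/nZ)* is the class of p, so its order is ord_56(5), the smallest k >= 1 with 5^k = 1 mod 56.
n = 56 = 2^3 * 7, phi(56) = 24; the order divides phi(n).
Divisors of 24: 1, 2, 3, 4, 6, 8, 12, 24
Repeated squaring mod 56: 5^1 = 5, 5^2 = 25, 5^4 = 9, 5^8 = 25, 5^16 = 9
Test divisors in increasing order:
  k=1: 5^1 = 5 mod 56
  k=2: 5^2 = 25 mod 56
  k=3: 5^3 = 25 * 5 = 13 mod 56
  k=4: 5^4 = 9 mod 56
  k=6: 5^6 = 9 * 25 = 1 mod 56  <- first divisor giving 1
Order = 6

6


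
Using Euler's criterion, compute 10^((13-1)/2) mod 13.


p = 13 is prime and the exponent is (p-1)/2 = 6, so by Euler's criterion 10^6 = (10/13) = +1 or -1 mod 13.
Compute by square-and-multiply:
  6 = 4 + 2 (binary 110)
  Repeated squaring mod 13: 10^1 = 10, 10^2 = 9, 10^4 = 3
  10^6 = 10^4 * 10^2 = 3 * 9 mod 13
    3 * 9 = 27 = 1 mod 13
  10^6 = 1 mod 13
Result 1: 10 is a quadratic residue mod 13.
10^6 mod 13 = 1

1


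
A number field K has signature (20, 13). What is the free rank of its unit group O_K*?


By Dirichlet's unit theorem:
rank = r1 + r2 - 1
= 20 + 13 - 1
= 32

32


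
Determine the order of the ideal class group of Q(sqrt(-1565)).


K = Q(sqrt(-1565)). d mod 4 = 3, so D = disc(K) = 4d = -6260
h(K) equals the number of primitive reduced positive-definite forms (a, b, c) = a*x^2 + b*x*y + c*y^2 with b^2 - 4ac = D,
where reduced means |b| <= a <= c, with b >= 0 whenever |b| = a or a = c, and primitive means gcd(a, b, c) = 1.
Reduced forces 3a^2 <= |D| = 6260, so 1 <= a <= 45; b must have the parity of D, and c = (b^2 - D)/(4a) must be an integer >= a.
Enumerate a = 1..45, b in [-a, a]:
  a=1: (1, 0, 1565)  [1]
  a=2: (2, 2, 783)  [1]
  a=3: (3, -2, 522), (3, 2, 522)  [2]
  a=4: none
  a=5: (5, 0, 313)  [1]
  a=6: (6, -2, 261), (6, 2, 261)  [2]
  a=7..8: none
  a=9: (9, -2, 174), (9, 2, 174)  [2]
  a=10: (10, 10, 159)  [1]
  a=11..14: none
  a=15: (15, -10, 106), (15, 10, 106)  [2]
  a=16: none
  a=17: (17, -8, 93), (17, 8, 93)  [2]
  a=18: (18, -2, 87), (18, 2, 87)  [2]
  a=19..26: none
  a=27: (27, -2, 58), (27, 2, 58)  [2]
  a=28: none
  a=29: (29, -2, 54), (29, 2, 54)  [2]
  a=30: (30, -10, 53), (30, 10, 53)  [2]
  a=31: (31, -8, 51), (31, 8, 51)  [2]
  a=32..33: none
  a=34: (34, -26, 51), (34, 26, 51)  [2]
  a=35..36: none
  a=37: (37, -20, 45), (37, 20, 45)  [2]
  a=38..45: none
Total reduced forms: 1 + 1 + 2 + 1 + 2 + 2 + 1 + 2 + 2 + 2 + 2 + 2 + 2 + 2 + 2 + 2 = 28
h = 28

28


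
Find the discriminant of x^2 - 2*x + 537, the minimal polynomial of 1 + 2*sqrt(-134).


The element 1 + 2*sqrt(-134) has minimal polynomial:
x^2 - 2*x + 537
Discriminant = (-2)^2 - 4*(537)
= 4 - 2148
= -2144

-2144


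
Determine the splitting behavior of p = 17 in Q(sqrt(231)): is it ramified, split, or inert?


K = Q(sqrt(231)). Since d mod 4 = 3, disc(K) = 924.
Check p | disc: 924 mod 17 = 6.
p does not divide disc. Compute Legendre symbol (d/p):
10^((17-1)/2) mod 17 = -1
(d/p) = -1, so p is inert: (p) stays prime with e=1, f=2, g=1.
Therefore p is inert.

inert


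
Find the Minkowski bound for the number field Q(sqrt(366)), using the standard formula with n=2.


d = 366, d mod 4 = 2, so disc(K) = 4d = 1464; |disc(K)| = 1464
Real quadratic field, so n = 2, s = r2 = 0, r1 = 2
M = (n!/n^n) * (4/pi)^s * sqrt(|disc(K)|) = (2!/2^2) * (4/pi)^0 * sqrt(1464)
= 0.5 * 1.000000 * 38.262253
= 19.1311

19.1311


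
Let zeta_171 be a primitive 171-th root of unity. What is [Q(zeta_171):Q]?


The degree equals Euler's totient phi(171).
171 = 3^2 * 19
phi(171) = 108

108


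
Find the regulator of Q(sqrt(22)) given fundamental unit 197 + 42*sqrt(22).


epsilon = 197 + 42*sqrt(22)
= 393.9975
R = ln(393.9975)
= 5.9763

5.9763


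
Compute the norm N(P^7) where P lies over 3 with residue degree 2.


N(P^a) = p^(a*f)
= 3^(7*2)
= 3^14
= 4782969

4782969


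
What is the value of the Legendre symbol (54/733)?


p = 733 is prime, so compute (54/733) with the reciprocity algorithm (Jacobi-symbol steps: pull out 2s via (2/n), flip via reciprocity, reduce):
  pull out 2: (2/733) = -1  (since 733 mod 8 = 5)
  reciprocity: (27/733) -> +(733/27)
  reduce: (4/27)
  pull out 2: (2/27) = -1  (since 27 mod 8 = 3)
  pull out 2: (2/27) = -1  (since 27 mod 8 = 3)
  (1/27) = 1
Product of signs = -1
(54/733) = -1

-1


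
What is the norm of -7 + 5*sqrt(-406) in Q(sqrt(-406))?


N(a + b*sqrt(d)) = a^2 - d*b^2
= (-7)^2 - (-406)*(5)^2
= 49 + 10150
= 10199

10199


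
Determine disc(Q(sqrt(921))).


For K = Q(sqrt(d)) with d squarefree: disc(K) = d if d = 1 mod 4, and disc(K) = 4d if d = 2 or 3 mod 4.
Here d = 921, and d mod 4 = 1.
d = 1 mod 4 (O_K = Z[(1+sqrt(d))/2]), so disc(K) = d = 921

921


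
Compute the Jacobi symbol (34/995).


Compute (34/995) via quadratic reciprocity:
  pull out 2: (2/995) = -1  (since 995 mod 8 = 3)
  reciprocity: (17/995) -> +(995/17)
  reduce: (9/17)
  reciprocity: (9/17) -> +(17/9)
  reduce: (8/9)
  pull out 2: (2/9) = +1  (since 9 mod 8 = 1)
  pull out 2: (2/9) = +1  (since 9 mod 8 = 1)
  pull out 2: (2/9) = +1  (since 9 mod 8 = 1)
  (1/9) = 1
Product of signs = -1

-1


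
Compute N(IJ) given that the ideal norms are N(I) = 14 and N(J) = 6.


N(IJ) = N(I) * N(J)
= 14 * 6
= 84

84


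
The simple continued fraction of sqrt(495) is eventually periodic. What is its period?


Run the CF algorithm for sqrt(495).
a_0 = floor(sqrt(495)) = 22; set m_0=0, q_0=1.
Recurrence: m' = q*a - m,  q' = (d - m'^2)/q,  a' = floor((a_0 + m')/q').
  step 1: m=22, q=11, a=4
  step 2: m=22, q=1, a=44
a_2 = 2*a_0 = 44, so the period closes here.
sqrt(495) = [22; 4, 44]
Period length = 2

2


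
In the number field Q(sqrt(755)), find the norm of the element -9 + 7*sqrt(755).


N(a + b*sqrt(d)) = a^2 - d*b^2
= (-9)^2 - (755)*(7)^2
= 81 - 36995
= -36914

-36914


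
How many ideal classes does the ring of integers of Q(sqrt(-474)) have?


K = Q(sqrt(-474)). d mod 4 = 2, so D = disc(K) = 4d = -1896
h(K) equals the number of primitive reduced positive-definite forms (a, b, c) = a*x^2 + b*x*y + c*y^2 with b^2 - 4ac = D,
where reduced means |b| <= a <= c, with b >= 0 whenever |b| = a or a = c, and primitive means gcd(a, b, c) = 1.
Reduced forces 3a^2 <= |D| = 1896, so 1 <= a <= 25; b must have the parity of D, and c = (b^2 - D)/(4a) must be an integer >= a.
Enumerate a = 1..25, b in [-a, a]:
  a=1: (1, 0, 474)  [1]
  a=2: (2, 0, 237)  [1]
  a=3: (3, 0, 158)  [1]
  a=4: none
  a=5: (5, -2, 95), (5, 2, 95)  [2]
  a=6: (6, 0, 79)  [1]
  a=7: (7, -6, 69), (7, 6, 69)  [2]
  a=8..9: none
  a=10: (10, -8, 49), (10, 8, 49)  [2]
  a=11..13: none
  a=14: (14, -8, 35), (14, 8, 35)  [2]
  a=15: (15, -12, 34), (15, 12, 34)  [2]
  a=16: none
  a=17: (17, -12, 30), (17, 12, 30)  [2]
  a=18: none
  a=19: (19, -2, 25), (19, 2, 25)  [2]
  a=20: none
  a=21: (21, -6, 23), (21, 6, 23)  [2]
  a=22..25: none
Total reduced forms: 1 + 1 + 1 + 2 + 1 + 2 + 2 + 2 + 2 + 2 + 2 + 2 = 20
h = 20

20


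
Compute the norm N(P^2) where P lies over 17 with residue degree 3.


N(P^a) = p^(a*f)
= 17^(2*3)
= 17^6
= 24137569

24137569


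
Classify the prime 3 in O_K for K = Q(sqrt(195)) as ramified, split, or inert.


K = Q(sqrt(195)). Since d mod 4 = 3, disc(K) = 780.
Check p | disc: 780 mod 3 = 0.
p divides disc, so p ramifies: (p) = P^2 with e=2, f=1, g=1.
Therefore p is ramified.

ramified


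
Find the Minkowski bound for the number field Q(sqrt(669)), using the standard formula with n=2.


d = 669, d mod 4 = 1, so disc(K) = d = 669; |disc(K)| = 669
Real quadratic field, so n = 2, s = r2 = 0, r1 = 2
M = (n!/n^n) * (4/pi)^s * sqrt(|disc(K)|) = (2!/2^2) * (4/pi)^0 * sqrt(669)
= 0.5 * 1.000000 * 25.865034
= 12.9325

12.9325


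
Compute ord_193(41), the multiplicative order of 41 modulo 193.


We want ord_193(41), the smallest k >= 1 with 41^k = 1 mod 193.
n = 193 = 193, phi(193) = 192; the order divides phi(n).
Divisors of 192: 1, 2, 3, 4, 6, 8, 12, 16, 24, 32, 48, 64, 96, 192
Repeated squaring mod 193: 41^1 = 41, 41^2 = 137, 41^4 = 48, 41^8 = 181, 41^16 = 144, 41^32 = 85, 41^64 = 84, 41^128 = 108
Test divisors in increasing order:
  k=1: 41^1 = 41 mod 193
  k=2: 41^2 = 137 mod 193
  k=3: 41^3 = 137 * 41 = 20 mod 193
  k=4: 41^4 = 48 mod 193
  k=6: 41^6 = 48 * 137 = 14 mod 193
  k=8: 41^8 = 181 mod 193
  k=12: 41^12 = 181 * 48 = 3 mod 193
  k=16: 41^16 = 144 mod 193
  k=24: 41^24 = 144 * 181 = 9 mod 193
  k=32: 41^32 = 85 mod 193
  k=48: 41^48 = 85 * 144 = 81 mod 193
  k=64: 41^64 = 84 mod 193
  k=96: 41^96 = 84 * 85 = 192 mod 193
  k=192: 41^192 = 108 * 84 = 1 mod 193  <- first divisor giving 1
Order = 192

192


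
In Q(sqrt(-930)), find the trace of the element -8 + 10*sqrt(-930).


Tr(a + b*sqrt(d)) = (a + b*sqrt(d)) + (a - b*sqrt(d)) = 2a
= 2 * (-8)
= -16

-16


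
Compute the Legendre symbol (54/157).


p = 157 is prime, so compute (54/157) with the reciprocity algorithm (Jacobi-symbol steps: pull out 2s via (2/n), flip via reciprocity, reduce):
  pull out 2: (2/157) = -1  (since 157 mod 8 = 5)
  reciprocity: (27/157) -> +(157/27)
  reduce: (22/27)
  pull out 2: (2/27) = -1  (since 27 mod 8 = 3)
  reciprocity: (11/27) -> -(27/11)
  reduce: (5/11)
  reciprocity: (5/11) -> +(11/5)
  reduce: (1/5)
  (1/5) = 1
Product of signs = -1
(54/157) = -1

-1


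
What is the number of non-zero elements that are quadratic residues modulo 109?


For prime p, the number of non-zero quadratic residues is (p-1)/2.
= (109-1)/2
= 54

54


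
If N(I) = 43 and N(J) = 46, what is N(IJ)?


N(IJ) = N(I) * N(J)
= 43 * 46
= 1978

1978


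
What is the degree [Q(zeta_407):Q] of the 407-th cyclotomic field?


The degree equals Euler's totient phi(407).
407 = 11 * 37
phi(407) = 360

360


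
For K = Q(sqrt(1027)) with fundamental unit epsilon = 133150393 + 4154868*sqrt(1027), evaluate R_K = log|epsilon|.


epsilon = 133150393 + 4154868*sqrt(1027)
= 2.6630e+08
R = ln(2.6630e+08)
= 19.4001

19.4001


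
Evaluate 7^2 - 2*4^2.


x^2 - d*y^2
= 7^2 - 2*4^2
= 49 - 32
= 17

17


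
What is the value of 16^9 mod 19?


p = 19 is prime and the exponent is (p-1)/2 = 9, so by Euler's criterion 16^9 = (16/19) = +1 or -1 mod 19.
Compute by square-and-multiply:
  9 = 8 + 1 (binary 1001)
  Repeated squaring mod 19: 16^1 = 16, 16^2 = 9, 16^4 = 5, 16^8 = 6
  16^9 = 16^8 * 16^1 = 6 * 16 mod 19
    6 * 16 = 96 = 1 mod 19
  16^9 = 1 mod 19
Result 1: 16 is a quadratic residue mod 19.
16^9 mod 19 = 1

1


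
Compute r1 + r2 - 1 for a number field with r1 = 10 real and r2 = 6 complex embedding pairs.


By Dirichlet's unit theorem:
rank = r1 + r2 - 1
= 10 + 6 - 1
= 15

15


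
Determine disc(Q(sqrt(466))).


For K = Q(sqrt(d)) with d squarefree: disc(K) = d if d = 1 mod 4, and disc(K) = 4d if d = 2 or 3 mod 4.
Here d = 466, and d mod 4 = 2.
d = 2 mod 4, not 1 (O_K = Z[sqrt(d)]), so disc(K) = 4d = 4 * (466) = 1864

1864


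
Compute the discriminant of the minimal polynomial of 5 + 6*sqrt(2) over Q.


The element 5 + 6*sqrt(2) has minimal polynomial:
x^2 - 10*x - 47
Discriminant = (-10)^2 - 4*(-47)
= 100 + 188
= 288

288


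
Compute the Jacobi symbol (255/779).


Compute (255/779) via quadratic reciprocity:
  reciprocity: (255/779) -> -(779/255)
  reduce: (14/255)
  pull out 2: (2/255) = +1  (since 255 mod 8 = 7)
  reciprocity: (7/255) -> -(255/7)
  reduce: (3/7)
  reciprocity: (3/7) -> -(7/3)
  reduce: (1/3)
  (1/3) = 1
Product of signs = -1

-1


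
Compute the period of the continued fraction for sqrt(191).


Run the CF algorithm for sqrt(191).
a_0 = floor(sqrt(191)) = 13; set m_0=0, q_0=1.
Recurrence: m' = q*a - m,  q' = (d - m'^2)/q,  a' = floor((a_0 + m')/q').
  step 1: m=13, q=22, a=1
  step 2: m=9, q=5, a=4
  step 3: m=11, q=14, a=1
  step 4: m=3, q=13, a=1
  step 5: m=10, q=7, a=3
  step 6: m=11, q=10, a=2
  step 7: m=9, q=11, a=2
  step 8: m=13, q=2, a=13
  step 9: m=13, q=11, a=2
  step 10: m=9, q=10, a=2
  step 11: m=11, q=7, a=3
  step 12: m=10, q=13, a=1
  step 13: m=3, q=14, a=1
  step 14: m=11, q=5, a=4
  step 15: m=9, q=22, a=1
  step 16: m=13, q=1, a=26
a_16 = 2*a_0 = 26, so the period closes here.
sqrt(191) = [13; 1, 4, 1, 1, 3, 2, 2, 13, 2, 2, 3, 1, 1, 4, 1, 26]
Period length = 16

16


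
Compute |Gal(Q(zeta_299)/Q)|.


|Gal(Q(zeta_299)/Q)| = phi(299)
= 264

264


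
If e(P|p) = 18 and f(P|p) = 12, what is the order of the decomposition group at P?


|D_P| = e * f
= 18 * 12
= 216

216


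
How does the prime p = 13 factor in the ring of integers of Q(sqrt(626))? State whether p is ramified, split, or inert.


K = Q(sqrt(626)). Since d mod 4 = 2, disc(K) = 2504.
Check p | disc: 2504 mod 13 = 8.
p does not divide disc. Compute Legendre symbol (d/p):
2^((13-1)/2) mod 13 = -1
(d/p) = -1, so p is inert: (p) stays prime with e=1, f=2, g=1.
Therefore p is inert.

inert


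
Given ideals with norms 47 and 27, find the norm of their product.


N(IJ) = N(I) * N(J)
= 47 * 27
= 1269

1269


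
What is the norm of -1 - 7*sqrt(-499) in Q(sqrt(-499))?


N(a + b*sqrt(d)) = a^2 - d*b^2
= (-1)^2 - (-499)*(-7)^2
= 1 + 24451
= 24452

24452


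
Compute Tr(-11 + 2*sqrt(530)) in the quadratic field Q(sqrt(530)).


Tr(a + b*sqrt(d)) = (a + b*sqrt(d)) + (a - b*sqrt(d)) = 2a
= 2 * (-11)
= -22

-22


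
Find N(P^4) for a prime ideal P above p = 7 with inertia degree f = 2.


N(P^a) = p^(a*f)
= 7^(4*2)
= 7^8
= 5764801

5764801


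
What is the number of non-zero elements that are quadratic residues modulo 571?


For prime p, the number of non-zero quadratic residues is (p-1)/2.
= (571-1)/2
= 285

285


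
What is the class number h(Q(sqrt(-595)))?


K = Q(sqrt(-595)). d mod 4 = 1, so D = disc(K) = d = -595
h(K) equals the number of primitive reduced positive-definite forms (a, b, c) = a*x^2 + b*x*y + c*y^2 with b^2 - 4ac = D,
where reduced means |b| <= a <= c, with b >= 0 whenever |b| = a or a = c, and primitive means gcd(a, b, c) = 1.
Reduced forces 3a^2 <= |D| = 595, so 1 <= a <= 14; b must have the parity of D, and c = (b^2 - D)/(4a) must be an integer >= a.
Enumerate a = 1..14, b in [-a, a]:
  a=1: (1, 1, 149)  [1]
  a=2..4: none
  a=5: (5, 5, 31)  [1]
  a=6: none
  a=7: (7, 7, 23)  [1]
  a=8..12: none
  a=13: (13, 9, 13)  [1]
  a=14: none
Total reduced forms: 1 + 1 + 1 + 1 = 4
h = 4

4


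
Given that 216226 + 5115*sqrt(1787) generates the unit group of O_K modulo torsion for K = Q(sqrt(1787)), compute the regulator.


epsilon = 216226 + 5115*sqrt(1787)
= 432452.0000
R = ln(432452.0000)
= 12.9772

12.9772


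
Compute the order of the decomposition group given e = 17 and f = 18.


|D_P| = e * f
= 17 * 18
= 306

306


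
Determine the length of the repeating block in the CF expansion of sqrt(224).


Run the CF algorithm for sqrt(224).
a_0 = floor(sqrt(224)) = 14; set m_0=0, q_0=1.
Recurrence: m' = q*a - m,  q' = (d - m'^2)/q,  a' = floor((a_0 + m')/q').
  step 1: m=14, q=28, a=1
  step 2: m=14, q=1, a=28
a_2 = 2*a_0 = 28, so the period closes here.
sqrt(224) = [14; 1, 28]
Period length = 2

2
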